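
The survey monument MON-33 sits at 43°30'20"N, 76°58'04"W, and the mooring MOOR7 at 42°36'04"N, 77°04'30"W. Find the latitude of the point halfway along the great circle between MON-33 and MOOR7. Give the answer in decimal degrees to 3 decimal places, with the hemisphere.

MON-33: φ = +43.50556°, λ = -76.96778°
MOOR7: φ = +42.60111°, λ = -77.07500°
Bx = cos φ₂ cos Δλ = 0.736083,  By = cos φ₂ sin Δλ = -0.001377
φₘ = atan2(sin φ₁ + sin φ₂, √((cos φ₁ + Bx)² + By²)) = 43.05335°
λₘ = λ₁ + atan2(By, cos φ₁ + Bx) = -77.02178°

43.053°N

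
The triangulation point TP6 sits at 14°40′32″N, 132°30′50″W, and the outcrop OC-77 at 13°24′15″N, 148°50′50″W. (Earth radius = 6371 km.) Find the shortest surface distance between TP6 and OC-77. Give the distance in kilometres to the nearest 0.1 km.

1767.2 km

TP6: φ = +14.67556°, λ = -132.51389°
OC-77: φ = +13.40417°, λ = -148.84722°
Δφ = -1.2714°,  Δλ = -16.3333°
a = sin²(Δφ/2) + cos φ₁ cos φ₂ sin²(Δλ/2) = 0.019112
c = 2·arcsin(√a) = 0.277381 rad = 15.8928°
d = R·c = 6371 × 0.277381 = 1767.2 km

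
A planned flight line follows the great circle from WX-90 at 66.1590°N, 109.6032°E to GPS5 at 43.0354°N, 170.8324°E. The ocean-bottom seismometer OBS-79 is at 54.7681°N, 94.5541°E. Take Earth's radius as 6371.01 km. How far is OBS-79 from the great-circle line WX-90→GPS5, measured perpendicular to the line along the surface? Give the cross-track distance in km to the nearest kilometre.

1216 km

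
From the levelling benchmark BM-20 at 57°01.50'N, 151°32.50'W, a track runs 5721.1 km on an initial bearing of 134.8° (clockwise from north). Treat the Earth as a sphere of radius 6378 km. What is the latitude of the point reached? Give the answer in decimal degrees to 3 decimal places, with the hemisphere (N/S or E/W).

12.929°N

BM-20: φ = +57.02500°, λ = -151.54167°
δ = d/R = 5721.1/6378 = 0.897005 rad
φ₂ = arcsin(sin φ₁ cos δ + cos φ₁ sin δ cos θ)
   = arcsin(0.83891·0.62395 + 0.54427·0.78146·-0.70463) = 12.92869°
λ₂ = λ₁ + atan2(sin θ sin δ cos φ₁, cos δ − sin φ₁ sin φ₂) = -116.86636°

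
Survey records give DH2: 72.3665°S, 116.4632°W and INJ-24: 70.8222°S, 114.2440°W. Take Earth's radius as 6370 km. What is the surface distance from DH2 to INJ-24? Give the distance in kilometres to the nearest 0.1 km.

188.5 km

Δφ = 1.5443°,  Δλ = 2.2192°
a = sin²(Δφ/2) + cos φ₁ cos φ₂ sin²(Δλ/2) = 0.000219
c = 2·arcsin(√a) = 0.029593 rad = 1.6956°
d = R·c = 6370 × 0.029593 = 188.5 km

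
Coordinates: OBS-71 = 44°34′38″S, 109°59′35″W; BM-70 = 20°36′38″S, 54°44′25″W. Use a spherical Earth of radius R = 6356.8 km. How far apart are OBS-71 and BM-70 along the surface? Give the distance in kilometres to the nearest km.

OBS-71: φ = -44.57722°, λ = -109.99306°
BM-70: φ = -20.61056°, λ = -54.74028°
Δφ = 23.9667°,  Δλ = 55.2528°
a = sin²(Δφ/2) + cos φ₁ cos φ₂ sin²(Δλ/2) = 0.186467
c = 2·arcsin(√a) = 0.893015 rad = 51.1660°
d = R·c = 6356.8 × 0.893015 = 5676.7 km

5677 km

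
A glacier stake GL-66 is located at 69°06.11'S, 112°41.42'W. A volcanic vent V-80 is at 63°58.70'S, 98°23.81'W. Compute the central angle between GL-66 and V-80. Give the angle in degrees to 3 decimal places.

7.624°

GL-66: φ = -69.10183°, λ = -112.69033°
V-80: φ = -63.97833°, λ = -98.39683°
Δφ = 5.1235°,  Δλ = 14.2935°
a = sin²(Δφ/2) + cos φ₁ cos φ₂ sin²(Δλ/2) = 0.004420
c = 2·arcsin(√a) = 0.133063 rad = 7.6240°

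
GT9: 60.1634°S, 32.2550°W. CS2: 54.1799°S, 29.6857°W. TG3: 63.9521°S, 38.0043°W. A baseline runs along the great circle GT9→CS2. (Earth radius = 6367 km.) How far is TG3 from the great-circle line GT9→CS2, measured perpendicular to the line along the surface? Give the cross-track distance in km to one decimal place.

δ₁₃ = central angle GT9→TG3 = 0.081071 rad  (haversine)
θ₁₃ = bearing GT9→TG3 = 212.902°,  θ₁₂ = bearing GT9→CS2 = 14.193°
dₓₜ = R·arcsin(sin δ₁₃ · sin(θ₁₃ − θ₁₂)) = 6367·arcsin(0.08098·sin(198.708°)) = -165.403 km
|dₓₜ| = 165.403 km

165.4 km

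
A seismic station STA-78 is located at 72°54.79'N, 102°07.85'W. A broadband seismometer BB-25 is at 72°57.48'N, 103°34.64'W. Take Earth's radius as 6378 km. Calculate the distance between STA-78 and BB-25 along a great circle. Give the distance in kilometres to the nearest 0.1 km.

47.5 km

STA-78: φ = +72.91317°, λ = -102.13083°
BB-25: φ = +72.95800°, λ = -103.57733°
Δφ = 0.0448°,  Δλ = -1.4465°
a = sin²(Δφ/2) + cos φ₁ cos φ₂ sin²(Δλ/2) = 0.000014
c = 2·arcsin(√a) = 0.007449 rad = 0.4268°
d = R·c = 6378 × 0.007449 = 47.5 km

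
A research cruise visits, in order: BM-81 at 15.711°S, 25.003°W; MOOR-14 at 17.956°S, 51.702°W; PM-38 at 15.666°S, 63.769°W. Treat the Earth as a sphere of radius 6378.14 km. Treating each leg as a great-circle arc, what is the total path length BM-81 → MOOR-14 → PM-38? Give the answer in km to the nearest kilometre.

BM-81→MOOR-14: c = 0.447356 rad, d = 2853.30 km
MOOR-14→PM-38: c = 0.205484 rad, d = 1310.61 km
Total = 2853.30 + 1310.61 = 4163.90 km

4164 km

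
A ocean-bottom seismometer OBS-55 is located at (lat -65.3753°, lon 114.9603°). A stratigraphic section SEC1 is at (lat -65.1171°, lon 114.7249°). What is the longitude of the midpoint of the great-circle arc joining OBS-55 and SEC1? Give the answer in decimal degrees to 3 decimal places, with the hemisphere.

114.842°E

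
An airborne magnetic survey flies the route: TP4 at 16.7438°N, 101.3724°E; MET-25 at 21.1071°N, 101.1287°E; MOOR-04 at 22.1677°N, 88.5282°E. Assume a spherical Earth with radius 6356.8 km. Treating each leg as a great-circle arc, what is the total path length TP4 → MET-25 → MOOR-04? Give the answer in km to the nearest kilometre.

TP4→MET-25: c = 0.076260 rad, d = 484.77 km
MET-25→MOOR-04: c = 0.205200 rad, d = 1304.41 km
Total = 484.77 + 1304.41 = 1789.18 km

1789 km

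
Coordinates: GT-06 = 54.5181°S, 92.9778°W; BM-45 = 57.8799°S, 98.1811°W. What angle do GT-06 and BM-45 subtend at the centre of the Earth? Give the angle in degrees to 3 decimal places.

Δφ = -3.3618°,  Δλ = -5.2033°
a = sin²(Δφ/2) + cos φ₁ cos φ₂ sin²(Δλ/2) = 0.001496
c = 2·arcsin(√a) = 0.077384 rad = 4.4338°

4.434°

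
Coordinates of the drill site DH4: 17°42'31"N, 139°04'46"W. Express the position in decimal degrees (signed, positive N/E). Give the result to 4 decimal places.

+17.7086°, -139.0794°

lat: 17.7086° N → +17.7086°
lon: 139.0794° W → -139.0794°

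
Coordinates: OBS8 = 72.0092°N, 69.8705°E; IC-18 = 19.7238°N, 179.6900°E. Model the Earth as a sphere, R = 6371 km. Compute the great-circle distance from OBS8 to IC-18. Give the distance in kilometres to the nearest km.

Δφ = -52.2854°,  Δλ = 109.8195°
a = sin²(Δφ/2) + cos φ₁ cos φ₂ sin²(Δλ/2) = 0.388797
c = 2·arcsin(√a) = 1.346514 rad = 77.1496°
d = R·c = 6371 × 1.346514 = 8578.6 km

8579 km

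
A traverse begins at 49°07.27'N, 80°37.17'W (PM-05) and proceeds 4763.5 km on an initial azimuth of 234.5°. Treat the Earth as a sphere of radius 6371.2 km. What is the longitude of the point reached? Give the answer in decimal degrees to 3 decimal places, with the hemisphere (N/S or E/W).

116.036°W

PM-05: φ = +49.12117°, λ = -80.61950°
δ = d/R = 4763.5/6371.2 = 0.747661 rad
φ₂ = arcsin(sin φ₁ cos δ + cos φ₁ sin δ cos θ)
   = arcsin(0.75610·0.73328 + 0.65446·0.67993·-0.58070) = 17.21907°
λ₂ = λ₁ + atan2(sin θ sin δ cos φ₁, cos δ − sin φ₁ sin φ₂) = -116.03572°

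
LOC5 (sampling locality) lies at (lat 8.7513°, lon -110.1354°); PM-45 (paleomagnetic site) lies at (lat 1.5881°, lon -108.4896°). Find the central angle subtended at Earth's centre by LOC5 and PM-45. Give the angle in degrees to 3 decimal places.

Δφ = -7.1632°,  Δλ = 1.6458°
a = sin²(Δφ/2) + cos φ₁ cos φ₂ sin²(Δλ/2) = 0.004106
c = 2·arcsin(√a) = 0.128248 rad = 7.3481°

7.348°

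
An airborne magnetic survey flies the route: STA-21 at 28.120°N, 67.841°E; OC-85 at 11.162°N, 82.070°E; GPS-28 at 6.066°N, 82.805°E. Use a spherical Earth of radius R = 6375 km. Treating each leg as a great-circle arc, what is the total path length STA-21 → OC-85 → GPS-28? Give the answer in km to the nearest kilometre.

2973 km

STA-21→OC-85: c = 0.376457 rad, d = 2399.91 km
OC-85→GPS-28: c = 0.089841 rad, d = 572.74 km
Total = 2399.91 + 572.74 = 2972.65 km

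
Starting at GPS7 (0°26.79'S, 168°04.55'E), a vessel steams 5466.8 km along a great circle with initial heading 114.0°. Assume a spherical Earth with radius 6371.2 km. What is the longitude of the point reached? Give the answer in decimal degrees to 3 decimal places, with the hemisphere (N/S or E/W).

145.232°W

GPS7: φ = -0.44650°, λ = +168.07583°
δ = d/R = 5466.8/6371.2 = 0.858049 rad
φ₂ = arcsin(sin φ₁ cos δ + cos φ₁ sin δ cos θ)
   = arcsin(-0.00779·0.65391 + 0.99997·0.75657·-0.40674) = -18.22868°
λ₂ = λ₁ + atan2(sin θ sin δ cos φ₁, cos δ − sin φ₁ sin φ₂) = -145.23214°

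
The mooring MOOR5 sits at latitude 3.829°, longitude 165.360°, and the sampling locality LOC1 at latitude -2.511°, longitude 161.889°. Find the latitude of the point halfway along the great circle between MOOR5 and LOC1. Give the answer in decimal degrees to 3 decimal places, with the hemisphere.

0.659°N

Bx = cos φ₂ cos Δλ = 0.997207,  By = cos φ₂ sin Δλ = -0.060485
φₘ = atan2(sin φ₁ + sin φ₂, √((cos φ₁ + Bx)² + By²)) = 0.65930°
λₘ = λ₁ + atan2(By, cos φ₁ + Bx) = 163.62339°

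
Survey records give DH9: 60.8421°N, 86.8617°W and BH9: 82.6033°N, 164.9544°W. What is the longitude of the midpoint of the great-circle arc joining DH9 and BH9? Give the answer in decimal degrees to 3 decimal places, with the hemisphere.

100.638°W

Bx = cos φ₂ cos Δλ = 0.026562,  By = cos φ₂ sin Δλ = -0.125968
φₘ = atan2(sin φ₁ + sin φ₂, √((cos φ₁ + Bx)² + By²)) = 74.16395°
λₘ = λ₁ + atan2(By, cos φ₁ + Bx) = -100.63769°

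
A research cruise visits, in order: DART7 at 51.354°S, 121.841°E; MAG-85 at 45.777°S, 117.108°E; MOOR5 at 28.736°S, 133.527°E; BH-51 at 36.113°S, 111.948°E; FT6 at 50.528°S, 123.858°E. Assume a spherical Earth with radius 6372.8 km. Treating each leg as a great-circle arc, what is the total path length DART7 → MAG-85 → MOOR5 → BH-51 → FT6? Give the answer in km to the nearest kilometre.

7135 km

DART7→MAG-85: c = 0.111582 rad, d = 711.09 km
MAG-85→MOOR5: c = 0.373225 rad, d = 2378.49 km
MOOR5→BH-51: c = 0.342034 rad, d = 2179.71 km
BH-51→FT6: c = 0.292719 rad, d = 1865.44 km
Total = 711.09 + 2378.49 + 2179.71 + 1865.44 = 7134.73 km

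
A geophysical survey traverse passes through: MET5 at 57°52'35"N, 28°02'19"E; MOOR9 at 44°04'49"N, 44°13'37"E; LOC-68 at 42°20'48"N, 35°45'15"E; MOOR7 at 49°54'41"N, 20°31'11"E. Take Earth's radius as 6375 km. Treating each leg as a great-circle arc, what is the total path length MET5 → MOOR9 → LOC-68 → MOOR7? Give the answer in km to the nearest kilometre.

4052 km

MET5: φ = +57.87639°, λ = +28.03861°
MOOR9: φ = +44.08028°, λ = +44.22694°
LOC-68: φ = +42.34667°, λ = +35.75417°
MOOR7: φ = +49.91139°, λ = +20.51972°
MET5→MOOR9: c = 0.297730 rad, d = 1898.03 km
MOOR9→LOC-68: c = 0.111882 rad, d = 713.25 km
LOC-68→MOOR7: c = 0.225996 rad, d = 1440.73 km
Total = 1898.03 + 713.25 + 1440.73 = 4052.01 km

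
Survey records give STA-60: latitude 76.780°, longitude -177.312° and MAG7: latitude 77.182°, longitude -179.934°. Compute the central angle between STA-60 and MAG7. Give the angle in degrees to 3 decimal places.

Δφ = 0.4020°,  Δλ = -2.6220°
a = sin²(Δφ/2) + cos φ₁ cos φ₂ sin²(Δλ/2) = 0.000039
c = 2·arcsin(√a) = 0.012468 rad = 0.7144°

0.714°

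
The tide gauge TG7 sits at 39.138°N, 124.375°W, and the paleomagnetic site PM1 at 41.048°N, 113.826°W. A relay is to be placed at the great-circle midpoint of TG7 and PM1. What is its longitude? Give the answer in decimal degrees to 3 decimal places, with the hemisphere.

119.175°W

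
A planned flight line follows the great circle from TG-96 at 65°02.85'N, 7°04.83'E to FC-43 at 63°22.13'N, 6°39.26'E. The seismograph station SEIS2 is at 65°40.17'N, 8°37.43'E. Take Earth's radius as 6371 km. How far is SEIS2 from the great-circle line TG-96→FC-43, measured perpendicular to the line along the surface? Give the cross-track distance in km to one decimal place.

62.3 km

TG-96: φ = +65.04750°, λ = +7.08050°
FC-43: φ = +63.36883°, λ = +6.65433°
SEIS2: φ = +65.66950°, λ = +8.62383°
δ₁₃ = central angle TG-96→SEIS2 = 0.015619 rad  (haversine)
θ₁₃ = bearing TG-96→SEIS2 = 45.273°,  θ₁₂ = bearing TG-96→FC-43 = 186.495°
dₓₜ = R·arcsin(sin δ₁₃ · sin(θ₁₃ − θ₁₂)) = 6371·arcsin(0.01562·sin(-141.223°)) = -62.321 km
|dₓₜ| = 62.321 km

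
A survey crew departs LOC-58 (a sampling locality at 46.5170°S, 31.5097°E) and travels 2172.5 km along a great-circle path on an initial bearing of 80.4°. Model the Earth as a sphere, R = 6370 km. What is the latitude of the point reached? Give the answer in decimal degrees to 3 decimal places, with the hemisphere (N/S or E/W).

δ = d/R = 2172.5/6370 = 0.341052 rad
φ₂ = arcsin(sin φ₁ cos δ + cos φ₁ sin δ cos θ)
   = arcsin(-0.72558·0.94240 + 0.68814·0.33448·0.16677) = -40.19589°
λ₂ = λ₁ + atan2(sin θ sin δ cos φ₁, cos δ − sin φ₁ sin φ₂) = 57.08883°

40.196°S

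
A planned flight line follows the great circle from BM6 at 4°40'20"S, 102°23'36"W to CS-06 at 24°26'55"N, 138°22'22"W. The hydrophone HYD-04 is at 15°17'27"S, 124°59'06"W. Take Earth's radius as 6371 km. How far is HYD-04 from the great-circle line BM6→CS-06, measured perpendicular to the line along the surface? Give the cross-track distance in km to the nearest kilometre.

2538 km

BM6: φ = -4.67222°, λ = -102.39333°
CS-06: φ = +24.44861°, λ = -138.37278°
HYD-04: φ = -15.29083°, λ = -124.98500°
δ₁₃ = central angle BM6→HYD-04 = 0.429668 rad  (haversine)
θ₁₃ = bearing BM6→HYD-04 = 242.817°,  θ₁₂ = bearing BM6→CS-06 = 311.460°
dₓₜ = R·arcsin(sin δ₁₃ · sin(θ₁₃ − θ₁₂)) = 6371·arcsin(0.41657·sin(-68.643°)) = -2538.336 km
|dₓₜ| = 2538.336 km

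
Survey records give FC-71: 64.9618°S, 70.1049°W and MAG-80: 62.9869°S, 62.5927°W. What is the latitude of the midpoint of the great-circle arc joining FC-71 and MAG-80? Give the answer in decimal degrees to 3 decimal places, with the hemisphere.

Bx = cos φ₂ cos Δλ = 0.450296,  By = cos φ₂ sin Δλ = 0.059380
φₘ = atan2(sin φ₁ + sin φ₂, √((cos φ₁ + Bx)² + By²)) = -64.02284°
λₘ = λ₁ + atan2(By, cos φ₁ + Bx) = -66.21602°

64.023°S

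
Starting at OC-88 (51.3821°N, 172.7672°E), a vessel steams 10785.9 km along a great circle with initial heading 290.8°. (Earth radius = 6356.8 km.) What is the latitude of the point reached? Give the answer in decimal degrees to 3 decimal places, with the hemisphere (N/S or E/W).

6.992°N

δ = d/R = 10785.9/6356.8 = 1.696750 rad
φ₂ = arcsin(sin φ₁ cos δ + cos φ₁ sin δ cos θ)
   = arcsin(0.78133·-0.12562 + 0.62412·0.99208·0.35511) = 6.99162°
λ₂ = λ₁ + atan2(sin θ sin δ cos φ₁, cos δ − sin φ₁ sin φ₂) = 61.89353°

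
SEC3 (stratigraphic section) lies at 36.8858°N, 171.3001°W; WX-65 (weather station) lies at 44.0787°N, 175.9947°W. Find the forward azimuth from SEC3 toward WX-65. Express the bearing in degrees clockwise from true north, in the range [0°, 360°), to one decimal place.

Δλ = -4.6946°
y = sin Δλ · cos φ₂ = -0.058796
x = cos φ₁ sin φ₂ − sin φ₁ cos φ₂ cos Δλ = 0.126657
θ = atan2(y, x) = -24.9014° → 335.0986° (mod 360°)

335.1°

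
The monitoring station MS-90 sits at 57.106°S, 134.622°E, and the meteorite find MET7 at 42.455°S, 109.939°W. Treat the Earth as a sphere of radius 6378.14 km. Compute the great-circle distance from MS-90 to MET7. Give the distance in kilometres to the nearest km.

7431 km

Δφ = 14.6510°,  Δλ = 115.4390°
a = sin²(Δφ/2) + cos φ₁ cos φ₂ sin²(Δλ/2) = 0.302663
c = 2·arcsin(√a) = 1.165084 rad = 66.7544°
d = R·c = 6378.14 × 1.165084 = 7431.1 km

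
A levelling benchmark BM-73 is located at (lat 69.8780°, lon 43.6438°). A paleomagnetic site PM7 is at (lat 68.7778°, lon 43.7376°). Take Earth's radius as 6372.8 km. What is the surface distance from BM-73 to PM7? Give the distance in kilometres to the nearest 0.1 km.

122.4 km

Δφ = -1.1002°,  Δλ = 0.0938°
a = sin²(Δφ/2) + cos φ₁ cos φ₂ sin²(Δλ/2) = 0.000092
c = 2·arcsin(√a) = 0.019211 rad = 1.1007°
d = R·c = 6372.8 × 0.019211 = 122.4 km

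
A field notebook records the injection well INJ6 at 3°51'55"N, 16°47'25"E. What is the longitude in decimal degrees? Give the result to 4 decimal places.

16° + 47′/60 + 25″/3600 = 16 + 0.78333 + 0.00694 = 16.7903°

16.7903°E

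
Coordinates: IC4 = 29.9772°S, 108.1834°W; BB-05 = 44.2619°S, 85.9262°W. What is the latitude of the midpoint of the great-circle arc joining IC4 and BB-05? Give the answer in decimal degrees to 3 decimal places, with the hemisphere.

37.639°S

Bx = cos φ₂ cos Δλ = 0.662798,  By = cos φ₂ sin Δλ = 0.271255
φₘ = atan2(sin φ₁ + sin φ₂, √((cos φ₁ + Bx)² + By²)) = -37.63942°
λₘ = λ₁ + atan2(By, cos φ₁ + Bx) = -98.12355°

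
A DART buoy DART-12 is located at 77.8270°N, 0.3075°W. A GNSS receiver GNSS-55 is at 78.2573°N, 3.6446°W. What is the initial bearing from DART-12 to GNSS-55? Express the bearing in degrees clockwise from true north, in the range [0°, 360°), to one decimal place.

303.5°

Δλ = -3.3371°
y = sin Δλ · cos φ₂ = -0.011847
x = cos φ₁ sin φ₂ − sin φ₁ cos φ₂ cos Δλ = 0.007847
θ = atan2(y, x) = -56.4792° → 303.5208° (mod 360°)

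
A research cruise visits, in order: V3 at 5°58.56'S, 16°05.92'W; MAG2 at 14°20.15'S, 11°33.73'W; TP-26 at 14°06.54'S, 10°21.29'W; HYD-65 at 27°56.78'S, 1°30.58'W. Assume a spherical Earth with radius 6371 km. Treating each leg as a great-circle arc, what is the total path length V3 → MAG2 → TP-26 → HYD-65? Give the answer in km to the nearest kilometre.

2976 km

V3: φ = -5.97600°, λ = -16.09867°
MAG2: φ = -14.33583°, λ = -11.56217°
TP-26: φ = -14.10900°, λ = -10.35483°
HYD-65: φ = -27.94633°, λ = -1.50967°
V3→MAG2: c = 0.165381 rad, d = 1053.64 km
MAG2→TP-26: c = 0.020806 rad, d = 132.56 km
TP-26→HYD-65: c = 0.280959 rad, d = 1789.99 km
Total = 1053.64 + 132.56 + 1789.99 = 2976.19 km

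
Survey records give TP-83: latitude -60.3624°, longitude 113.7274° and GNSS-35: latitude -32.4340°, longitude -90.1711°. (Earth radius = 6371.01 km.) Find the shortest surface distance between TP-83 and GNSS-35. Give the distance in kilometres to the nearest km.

9468 km

Δφ = 27.9284°,  Δλ = 156.1015°
a = sin²(Δφ/2) + cos φ₁ cos φ₂ sin²(Δλ/2) = 0.457715
c = 2·arcsin(√a) = 1.486124 rad = 85.1487°
d = R·c = 6371.01 × 1.486124 = 9468.1 km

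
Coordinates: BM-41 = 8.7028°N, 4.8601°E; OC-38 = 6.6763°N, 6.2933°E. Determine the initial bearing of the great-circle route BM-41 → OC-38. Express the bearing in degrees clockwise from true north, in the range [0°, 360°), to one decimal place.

144.9°

Δλ = 1.4332°
y = sin Δλ · cos φ₂ = 0.024842
x = cos φ₁ sin φ₂ − sin φ₁ cos φ₂ cos Δλ = -0.035315
θ = atan2(y, x) = 144.8758° → 144.8758° (mod 360°)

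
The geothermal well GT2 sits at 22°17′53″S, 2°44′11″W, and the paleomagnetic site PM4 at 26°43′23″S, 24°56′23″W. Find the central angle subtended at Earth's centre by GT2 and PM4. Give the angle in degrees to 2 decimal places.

GT2: φ = -22.29806°, λ = -2.73639°
PM4: φ = -26.72306°, λ = -24.93972°
Δφ = -4.4250°,  Δλ = -22.2033°
a = sin²(Δφ/2) + cos φ₁ cos φ₂ sin²(Δλ/2) = 0.032130
c = 2·arcsin(√a) = 0.360444 rad = 20.6519°

20.65°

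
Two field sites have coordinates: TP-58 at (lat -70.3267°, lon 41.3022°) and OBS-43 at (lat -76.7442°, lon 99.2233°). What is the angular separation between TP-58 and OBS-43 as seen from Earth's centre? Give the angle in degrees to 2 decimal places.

16.76°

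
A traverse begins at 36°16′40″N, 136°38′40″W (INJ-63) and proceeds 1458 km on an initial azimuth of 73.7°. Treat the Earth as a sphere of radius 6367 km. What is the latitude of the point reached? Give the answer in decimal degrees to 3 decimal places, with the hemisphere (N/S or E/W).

INJ-63: φ = +36.27778°, λ = -136.64444°
δ = d/R = 1458/6367 = 0.228993 rad
φ₂ = arcsin(sin φ₁ cos δ + cos φ₁ sin δ cos θ)
   = arcsin(0.59170·0.97390 + 0.80616·0.22700·0.28067) = 38.87440°
λ₂ = λ₁ + atan2(sin θ sin δ cos φ₁, cos δ − sin φ₁ sin φ₂) = -120.39294°

38.874°N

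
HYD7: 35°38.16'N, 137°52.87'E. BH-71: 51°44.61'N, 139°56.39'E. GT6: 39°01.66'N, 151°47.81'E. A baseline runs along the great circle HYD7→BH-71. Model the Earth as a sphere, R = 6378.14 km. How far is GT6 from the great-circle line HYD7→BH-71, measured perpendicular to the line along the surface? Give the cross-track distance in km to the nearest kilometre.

1157 km

HYD7: φ = +35.63600°, λ = +137.88117°
BH-71: φ = +51.74350°, λ = +139.93983°
GT6: φ = +39.02767°, λ = +151.79683°
δ₁₃ = central angle HYD7→GT6 = 0.201745 rad  (haversine)
θ₁₃ = bearing HYD7→GT6 = 68.805°,  θ₁₂ = bearing HYD7→BH-71 = 4.580°
dₓₜ = R·arcsin(sin δ₁₃ · sin(θ₁₃ − θ₁₂)) = 6378.14·arcsin(0.20038·sin(64.225°)) = 1157.238 km
|dₓₜ| = 1157.238 km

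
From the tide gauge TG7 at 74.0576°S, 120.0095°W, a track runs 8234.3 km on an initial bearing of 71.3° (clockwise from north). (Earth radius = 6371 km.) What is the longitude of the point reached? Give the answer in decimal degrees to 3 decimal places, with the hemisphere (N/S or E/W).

52.221°W

δ = d/R = 8234.3/6371 = 1.292466 rad
φ₂ = arcsin(sin φ₁ cos δ + cos φ₁ sin δ cos θ)
   = arcsin(-0.96154·0.27475 + 0.27467·0.96152·0.32061) = -10.34118°
λ₂ = λ₁ + atan2(sin θ sin δ cos φ₁, cos δ − sin φ₁ sin φ₂) = -52.22085°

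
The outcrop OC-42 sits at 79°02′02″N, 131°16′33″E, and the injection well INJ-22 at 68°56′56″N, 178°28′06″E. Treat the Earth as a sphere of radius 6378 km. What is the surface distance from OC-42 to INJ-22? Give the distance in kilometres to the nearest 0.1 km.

1748.6 km

OC-42: φ = +79.03389°, λ = +131.27583°
INJ-22: φ = +68.94889°, λ = +178.46833°
Δφ = -10.0850°,  Δλ = 47.1925°
a = sin²(Δφ/2) + cos φ₁ cos φ₂ sin²(Δλ/2) = 0.018674
c = 2·arcsin(√a) = 0.274164 rad = 15.7085°
d = R·c = 6378 × 0.274164 = 1748.6 km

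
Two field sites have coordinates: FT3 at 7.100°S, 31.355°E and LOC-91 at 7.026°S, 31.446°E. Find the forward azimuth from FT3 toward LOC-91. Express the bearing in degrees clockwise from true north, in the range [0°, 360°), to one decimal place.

Δλ = 0.0910°
y = sin Δλ · cos φ₂ = 0.001576
x = cos φ₁ sin φ₂ − sin φ₁ cos φ₂ cos Δλ = 0.001291
θ = atan2(y, x) = 50.6742° → 50.6742° (mod 360°)

50.7°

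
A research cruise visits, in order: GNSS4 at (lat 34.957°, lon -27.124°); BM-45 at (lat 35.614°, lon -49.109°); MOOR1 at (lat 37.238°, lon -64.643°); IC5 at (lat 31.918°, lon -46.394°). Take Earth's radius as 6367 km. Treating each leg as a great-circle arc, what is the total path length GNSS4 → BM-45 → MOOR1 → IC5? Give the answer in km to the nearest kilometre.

5158 km

GNSS4→BM-45: c = 0.312776 rad, d = 1991.44 km
BM-45→MOOR1: c = 0.219729 rad, d = 1399.02 km
MOOR1→IC5: c = 0.277640 rad, d = 1767.74 km
Total = 1991.44 + 1399.02 + 1767.74 = 5158.20 km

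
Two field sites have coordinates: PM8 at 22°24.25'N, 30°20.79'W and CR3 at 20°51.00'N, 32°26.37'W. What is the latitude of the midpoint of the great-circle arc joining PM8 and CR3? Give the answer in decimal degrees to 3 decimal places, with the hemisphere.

PM8: φ = +22.40417°, λ = -30.34650°
CR3: φ = +20.85000°, λ = -32.43950°
Bx = cos φ₂ cos Δλ = 0.933892,  By = cos φ₂ sin Δλ = -0.034130
φₘ = atan2(sin φ₁ + sin φ₂, √((cos φ₁ + Bx)² + By²)) = 21.63036°
λₘ = λ₁ + atan2(By, cos φ₁ + Bx) = -31.39863°

21.630°N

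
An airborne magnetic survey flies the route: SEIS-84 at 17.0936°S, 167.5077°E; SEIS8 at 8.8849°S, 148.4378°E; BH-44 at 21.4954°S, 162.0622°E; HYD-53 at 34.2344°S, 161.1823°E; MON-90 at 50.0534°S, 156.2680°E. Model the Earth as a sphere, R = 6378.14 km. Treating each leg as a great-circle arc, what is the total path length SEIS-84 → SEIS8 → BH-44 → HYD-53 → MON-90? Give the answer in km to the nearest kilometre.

7511 km

SEIS-84→SEIS8: c = 0.354187 rad, d = 2259.05 km
SEIS8→BH-44: c = 0.317532 rad, d = 2025.26 km
BH-44→HYD-53: c = 0.222748 rad, d = 1420.72 km
HYD-53→MON-90: c = 0.283164 rad, d = 1806.06 km
Total = 2259.05 + 2025.26 + 1420.72 + 1806.06 = 7511.09 km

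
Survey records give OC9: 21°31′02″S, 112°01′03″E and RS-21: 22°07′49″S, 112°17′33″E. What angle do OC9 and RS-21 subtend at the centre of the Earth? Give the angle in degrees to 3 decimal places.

OC9: φ = -21.51722°, λ = +112.01750°
RS-21: φ = -22.13028°, λ = +112.29250°
Δφ = -0.6131°,  Δλ = 0.2750°
a = sin²(Δφ/2) + cos φ₁ cos φ₂ sin²(Δλ/2) = 0.000034
c = 2·arcsin(√a) = 0.011590 rad = 0.6641°

0.664°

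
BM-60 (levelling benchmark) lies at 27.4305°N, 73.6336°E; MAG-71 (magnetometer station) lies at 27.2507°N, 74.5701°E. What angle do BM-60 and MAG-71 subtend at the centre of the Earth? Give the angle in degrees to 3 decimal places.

0.851°

Δφ = -0.1798°,  Δλ = 0.9365°
a = sin²(Δφ/2) + cos φ₁ cos φ₂ sin²(Δλ/2) = 0.000055
c = 2·arcsin(√a) = 0.014854 rad = 0.8511°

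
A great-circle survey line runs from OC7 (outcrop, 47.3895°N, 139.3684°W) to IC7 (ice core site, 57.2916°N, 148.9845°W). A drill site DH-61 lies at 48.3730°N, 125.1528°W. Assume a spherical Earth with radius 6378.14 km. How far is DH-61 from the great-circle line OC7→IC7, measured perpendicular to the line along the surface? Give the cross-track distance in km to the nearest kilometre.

1025 km

δ₁₃ = central angle OC7→DH-61 = 0.167039 rad  (haversine)
θ₁₃ = bearing OC7→DH-61 = 78.856°,  θ₁₂ = bearing OC7→IC7 = 333.052°
dₓₜ = R·arcsin(sin δ₁₃ · sin(θ₁₃ − θ₁₂)) = 6378.14·arcsin(0.16626·sin(-254.196°)) = 1024.765 km
|dₓₜ| = 1024.765 km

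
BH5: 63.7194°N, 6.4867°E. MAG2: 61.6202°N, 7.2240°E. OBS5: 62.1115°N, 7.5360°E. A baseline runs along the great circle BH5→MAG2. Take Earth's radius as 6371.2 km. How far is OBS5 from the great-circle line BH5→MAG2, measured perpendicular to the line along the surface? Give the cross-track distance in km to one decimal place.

δ₁₃ = central angle BH5→OBS5 = 0.029275 rad  (haversine)
θ₁₃ = bearing BH5→OBS5 = 162.984°,  θ₁₂ = bearing BH5→MAG2 = 170.511°
dₓₜ = R·arcsin(sin δ₁₃ · sin(θ₁₃ − θ₁₂)) = 6371.2·arcsin(0.02927·sin(-7.528°)) = -24.431 km
|dₓₜ| = 24.431 km

24.4 km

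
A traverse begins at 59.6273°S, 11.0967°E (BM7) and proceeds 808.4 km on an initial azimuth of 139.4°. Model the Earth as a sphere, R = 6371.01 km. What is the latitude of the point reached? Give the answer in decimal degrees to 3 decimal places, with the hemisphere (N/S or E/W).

64.743°S

δ = d/R = 808.4/6371.01 = 0.126887 rad
φ₂ = arcsin(sin φ₁ cos δ + cos φ₁ sin δ cos θ)
   = arcsin(-0.86275·0.99196 + 0.50562·0.12655·-0.75927) = -64.74269°
λ₂ = λ₁ + atan2(sin θ sin δ cos φ₁, cos δ − sin φ₁ sin φ₂) = 22.22509°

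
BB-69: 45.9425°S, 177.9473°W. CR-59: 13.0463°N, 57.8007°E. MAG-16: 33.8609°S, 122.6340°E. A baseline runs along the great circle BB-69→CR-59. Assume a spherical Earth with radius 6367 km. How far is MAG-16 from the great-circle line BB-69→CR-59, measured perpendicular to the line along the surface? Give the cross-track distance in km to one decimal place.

775.3 km

δ₁₃ = central angle BB-69→MAG-16 = 0.803502 rad  (haversine)
θ₁₃ = bearing BB-69→MAG-16 = 263.311°,  θ₁₂ = bearing BB-69→CR-59 = 253.596°
dₓₜ = R·arcsin(sin δ₁₃ · sin(θ₁₃ − θ₁₂)) = 6367·arcsin(0.71979·sin(9.715°)) = 775.283 km
|dₓₜ| = 775.283 km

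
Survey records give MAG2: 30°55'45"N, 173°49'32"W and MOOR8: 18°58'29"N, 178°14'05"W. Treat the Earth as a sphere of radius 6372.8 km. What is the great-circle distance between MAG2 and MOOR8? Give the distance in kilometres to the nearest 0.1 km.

MAG2: φ = +30.92917°, λ = -173.82556°
MOOR8: φ = +18.97472°, λ = -178.23472°
Δφ = -11.9544°,  Δλ = -4.4092°
a = sin²(Δφ/2) + cos φ₁ cos φ₂ sin²(Δλ/2) = 0.012044
c = 2·arcsin(√a) = 0.219934 rad = 12.6013°
d = R·c = 6372.8 × 0.219934 = 1401.6 km

1401.6 km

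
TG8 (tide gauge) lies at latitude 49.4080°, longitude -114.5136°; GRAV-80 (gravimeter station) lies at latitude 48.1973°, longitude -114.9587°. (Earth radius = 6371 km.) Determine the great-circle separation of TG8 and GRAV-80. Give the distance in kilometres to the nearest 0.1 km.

138.5 km

Δφ = -1.2107°,  Δλ = -0.4451°
a = sin²(Δφ/2) + cos φ₁ cos φ₂ sin²(Δλ/2) = 0.000118
c = 2·arcsin(√a) = 0.021741 rad = 1.2457°
d = R·c = 6371 × 0.021741 = 138.5 km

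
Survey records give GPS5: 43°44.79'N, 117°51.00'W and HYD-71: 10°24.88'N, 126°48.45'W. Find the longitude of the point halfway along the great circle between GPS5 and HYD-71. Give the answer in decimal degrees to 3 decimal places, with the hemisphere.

GPS5: φ = +43.74650°, λ = -117.85000°
HYD-71: φ = +10.41467°, λ = -126.80750°
Bx = cos φ₂ cos Δλ = 0.971530,  By = cos φ₂ sin Δλ = -0.153137
φₘ = atan2(sin φ₁ + sin φ₂, √((cos φ₁ + Bx)² + By²)) = 27.15000°
λₘ = λ₁ + atan2(By, cos φ₁ + Bx) = -123.01566°

123.016°W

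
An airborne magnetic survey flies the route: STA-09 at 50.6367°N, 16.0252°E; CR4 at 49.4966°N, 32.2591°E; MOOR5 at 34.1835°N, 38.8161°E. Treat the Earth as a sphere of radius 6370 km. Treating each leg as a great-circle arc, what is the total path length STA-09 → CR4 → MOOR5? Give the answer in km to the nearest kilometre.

2948 km

STA-09→CR4: c = 0.182585 rad, d = 1163.06 km
CR4→MOOR5: c = 0.280264 rad, d = 1785.28 km
Total = 1163.06 + 1785.28 = 2948.34 km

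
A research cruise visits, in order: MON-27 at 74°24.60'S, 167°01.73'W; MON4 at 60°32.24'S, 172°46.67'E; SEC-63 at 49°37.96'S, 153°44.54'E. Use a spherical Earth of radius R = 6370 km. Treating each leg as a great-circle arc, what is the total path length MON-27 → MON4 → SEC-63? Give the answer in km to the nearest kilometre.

MON-27: φ = -74.41000°, λ = -167.02883°
MON4: φ = -60.53733°, λ = +172.77783°
SEC-63: φ = -49.63267°, λ = +153.74233°
MON-27→MON4: c = 0.273965 rad, d = 1745.15 km
MON4→SEC-63: c = 0.267166 rad, d = 1701.85 km
Total = 1745.15 + 1701.85 = 3447.00 km

3447 km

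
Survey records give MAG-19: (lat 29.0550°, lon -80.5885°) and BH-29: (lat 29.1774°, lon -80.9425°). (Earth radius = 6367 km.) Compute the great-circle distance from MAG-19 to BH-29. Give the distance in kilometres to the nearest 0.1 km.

37.0 km

Δφ = 0.1224°,  Δλ = -0.3540°
a = sin²(Δφ/2) + cos φ₁ cos φ₂ sin²(Δλ/2) = 0.000008
c = 2·arcsin(√a) = 0.005805 rad = 0.3326°
d = R·c = 6367 × 0.005805 = 37.0 km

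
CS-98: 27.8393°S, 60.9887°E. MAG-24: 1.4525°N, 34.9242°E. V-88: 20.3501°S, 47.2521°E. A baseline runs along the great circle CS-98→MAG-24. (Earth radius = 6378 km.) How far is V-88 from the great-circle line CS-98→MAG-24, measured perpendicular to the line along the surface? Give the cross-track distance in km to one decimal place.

δ₁₃ = central angle CS-98→V-88 = 0.254632 rad  (haversine)
θ₁₃ = bearing CS-98→V-88 = 297.887°,  θ₁₂ = bearing CS-98→MAG-24 = 315.165°
dₓₜ = R·arcsin(sin δ₁₃ · sin(θ₁₃ − θ₁₂)) = 6378·arcsin(0.25189·sin(-17.278°)) = -477.607 km
|dₓₜ| = 477.607 km

477.6 km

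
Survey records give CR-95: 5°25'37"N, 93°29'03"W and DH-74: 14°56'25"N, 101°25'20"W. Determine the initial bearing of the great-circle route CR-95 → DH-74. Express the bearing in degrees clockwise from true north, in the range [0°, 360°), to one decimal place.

321.2°

CR-95: φ = +5.42694°, λ = -93.48417°
DH-74: φ = +14.94028°, λ = -101.42222°
Δλ = -7.9381°
y = sin Δλ · cos φ₂ = -0.133434
x = cos φ₁ sin φ₂ − sin φ₁ cos φ₂ cos Δλ = 0.166153
θ = atan2(y, x) = -38.7672° → 321.2328° (mod 360°)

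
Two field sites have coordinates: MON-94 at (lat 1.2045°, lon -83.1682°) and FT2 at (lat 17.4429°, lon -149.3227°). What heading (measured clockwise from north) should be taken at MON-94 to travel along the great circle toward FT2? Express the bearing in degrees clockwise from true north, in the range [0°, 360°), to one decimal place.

288.5°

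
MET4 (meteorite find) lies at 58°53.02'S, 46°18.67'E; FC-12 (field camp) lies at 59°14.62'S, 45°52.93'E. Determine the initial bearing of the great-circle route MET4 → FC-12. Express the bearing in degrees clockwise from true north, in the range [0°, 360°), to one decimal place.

211.3°

MET4: φ = -58.88367°, λ = +46.31117°
FC-12: φ = -59.24367°, λ = +45.88217°
Δλ = -0.4290°
y = sin Δλ · cos φ₂ = -0.003829
x = cos φ₁ sin φ₂ − sin φ₁ cos φ₂ cos Δλ = -0.006295
θ = atan2(y, x) = -148.6914° → 211.3086° (mod 360°)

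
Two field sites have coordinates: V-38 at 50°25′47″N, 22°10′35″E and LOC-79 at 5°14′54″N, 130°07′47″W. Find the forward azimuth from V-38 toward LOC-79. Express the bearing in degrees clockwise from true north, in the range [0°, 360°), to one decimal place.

V-38: φ = +50.42972°, λ = +22.17639°
LOC-79: φ = +5.24833°, λ = -130.12972°
Δλ = -152.3061°
y = sin Δλ · cos φ₂ = -0.462799
x = cos φ₁ sin φ₂ − sin φ₁ cos φ₂ cos Δλ = 0.737947
θ = atan2(y, x) = -32.0936° → 327.9064° (mod 360°)

327.9°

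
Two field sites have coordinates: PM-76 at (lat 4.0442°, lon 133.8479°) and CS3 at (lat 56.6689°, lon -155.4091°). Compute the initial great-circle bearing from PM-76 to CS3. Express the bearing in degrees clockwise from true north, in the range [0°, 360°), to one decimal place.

Δλ = 70.7430°
y = sin Δλ · cos φ₂ = 0.518733
x = cos φ₁ sin φ₂ − sin φ₁ cos φ₂ cos Δλ = 0.820648
θ = atan2(y, x) = 32.2970° → 32.2970° (mod 360°)

32.3°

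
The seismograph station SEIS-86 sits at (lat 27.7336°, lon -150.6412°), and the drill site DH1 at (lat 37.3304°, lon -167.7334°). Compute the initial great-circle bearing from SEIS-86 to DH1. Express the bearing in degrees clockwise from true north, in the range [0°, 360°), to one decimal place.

308.1°

Δλ = -17.0922°
y = sin Δλ · cos φ₂ = -0.233703
x = cos φ₁ sin φ₂ − sin φ₁ cos φ₂ cos Δλ = 0.183057
θ = atan2(y, x) = -51.9288° → 308.0712° (mod 360°)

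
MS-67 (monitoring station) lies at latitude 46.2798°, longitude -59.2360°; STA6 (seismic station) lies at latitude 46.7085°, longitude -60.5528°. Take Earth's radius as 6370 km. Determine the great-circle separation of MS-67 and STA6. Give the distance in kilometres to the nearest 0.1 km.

111.5 km

Δφ = 0.4287°,  Δλ = -1.3168°
a = sin²(Δφ/2) + cos φ₁ cos φ₂ sin²(Δλ/2) = 0.000077
c = 2·arcsin(√a) = 0.017501 rad = 1.0028°
d = R·c = 6370 × 0.017501 = 111.5 km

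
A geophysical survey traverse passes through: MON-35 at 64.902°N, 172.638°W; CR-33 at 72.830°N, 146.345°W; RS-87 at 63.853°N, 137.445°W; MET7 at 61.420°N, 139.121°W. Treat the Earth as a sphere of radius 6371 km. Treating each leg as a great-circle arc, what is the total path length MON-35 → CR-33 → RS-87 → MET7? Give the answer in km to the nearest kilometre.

2698 km

MON-35→CR-33: c = 0.212592 rad, d = 1354.43 km
CR-33→RS-87: c = 0.166416 rad, d = 1060.24 km
RS-87→MET7: c = 0.044538 rad, d = 283.75 km
Total = 1354.43 + 1060.24 + 283.75 = 2698.41 km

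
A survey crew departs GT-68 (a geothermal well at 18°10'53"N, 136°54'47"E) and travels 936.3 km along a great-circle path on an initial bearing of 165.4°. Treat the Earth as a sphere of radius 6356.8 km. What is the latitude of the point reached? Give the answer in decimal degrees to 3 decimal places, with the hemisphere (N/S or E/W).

GT-68: φ = +18.18139°, λ = +136.91306°
δ = d/R = 936.3/6356.8 = 0.147291 rad
φ₂ = arcsin(sin φ₁ cos δ + cos φ₁ sin δ cos θ)
   = arcsin(0.31203·0.98917 + 0.95007·0.14676·-0.96771) = 10.00408°
λ₂ = λ₁ + atan2(sin θ sin δ cos φ₁, cos δ − sin φ₁ sin φ₂) = 139.06586°

10.004°N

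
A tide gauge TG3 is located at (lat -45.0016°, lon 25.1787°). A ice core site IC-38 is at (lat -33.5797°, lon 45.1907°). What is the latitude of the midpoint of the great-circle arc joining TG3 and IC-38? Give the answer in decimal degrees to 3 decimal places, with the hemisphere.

39.719°S

Bx = cos φ₂ cos Δλ = 0.782814,  By = cos φ₂ sin Δλ = 0.285107
φₘ = atan2(sin φ₁ + sin φ₂, √((cos φ₁ + Bx)² + By²)) = -39.71876°
λₘ = λ₁ + atan2(By, cos φ₁ + Bx) = 36.01183°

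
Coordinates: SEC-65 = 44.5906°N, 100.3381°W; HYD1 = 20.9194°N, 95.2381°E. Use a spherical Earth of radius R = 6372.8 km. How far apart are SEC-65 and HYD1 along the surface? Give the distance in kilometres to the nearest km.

12564 km

Δφ = -23.6712°,  Δλ = -164.4238°
a = sin²(Δφ/2) + cos φ₁ cos φ₂ sin²(Δλ/2) = 0.695052
c = 2·arcsin(√a) = 1.971541 rad = 112.9610°
d = R·c = 6372.8 × 1.971541 = 12564.2 km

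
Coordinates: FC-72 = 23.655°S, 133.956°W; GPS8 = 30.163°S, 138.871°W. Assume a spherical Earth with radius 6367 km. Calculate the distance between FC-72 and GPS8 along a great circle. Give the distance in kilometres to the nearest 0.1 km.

Δφ = -6.5080°,  Δλ = -4.9150°
a = sin²(Δφ/2) + cos φ₁ cos φ₂ sin²(Δλ/2) = 0.004678
c = 2·arcsin(√a) = 0.136899 rad = 7.8437°
d = R·c = 6367 × 0.136899 = 871.6 km

871.6 km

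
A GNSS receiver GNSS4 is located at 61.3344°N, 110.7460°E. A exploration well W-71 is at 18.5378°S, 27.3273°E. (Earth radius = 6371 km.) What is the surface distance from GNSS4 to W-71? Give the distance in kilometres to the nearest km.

Δφ = -79.8722°,  Δλ = -83.4187°
a = sin²(Δφ/2) + cos φ₁ cos φ₂ sin²(Δλ/2) = 0.613418
c = 2·arcsin(√a) = 1.799624 rad = 103.1109°
d = R·c = 6371 × 1.799624 = 11465.4 km

11465 km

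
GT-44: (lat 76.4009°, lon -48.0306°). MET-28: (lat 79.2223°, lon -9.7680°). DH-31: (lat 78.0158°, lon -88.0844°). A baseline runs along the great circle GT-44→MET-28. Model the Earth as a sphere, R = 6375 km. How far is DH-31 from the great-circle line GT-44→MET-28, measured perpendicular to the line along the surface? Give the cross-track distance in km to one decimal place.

δ₁₃ = central angle GT-44→DH-31 = 0.154093 rad  (haversine)
θ₁₃ = bearing GT-44→DH-31 = 299.475°,  θ₁₂ = bearing GT-44→MET-28 = 52.684°
dₓₜ = R·arcsin(sin δ₁₃ · sin(θ₁₃ − θ₁₂)) = 6375·arcsin(0.15348·sin(246.790°)) = -902.284 km
|dₓₜ| = 902.284 km

902.3 km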